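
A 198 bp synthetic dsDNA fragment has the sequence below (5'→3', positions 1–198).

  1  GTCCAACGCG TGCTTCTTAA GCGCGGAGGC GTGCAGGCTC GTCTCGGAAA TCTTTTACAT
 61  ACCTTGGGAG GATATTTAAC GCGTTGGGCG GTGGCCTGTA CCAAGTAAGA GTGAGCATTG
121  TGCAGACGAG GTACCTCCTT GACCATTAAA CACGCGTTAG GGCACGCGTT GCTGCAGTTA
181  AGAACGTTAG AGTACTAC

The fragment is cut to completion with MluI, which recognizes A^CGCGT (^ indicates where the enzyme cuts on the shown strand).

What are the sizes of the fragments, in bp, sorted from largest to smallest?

MluI sites (ACGCGT) start at positions 6, 79, 152, 164.
MluI cuts after the first base of each site, so after positions 6, 79, 152, 164.
Linear molecule, 4 cuts → 5 fragments:
  1–6 → 6 bp
  7–79 → 73 bp
  80–152 → 73 bp
  153–164 → 12 bp
  165–198 → 34 bp
Sorted largest to smallest: 73, 73, 34, 12, 6 bp.

73, 73, 34, 12, 6 bp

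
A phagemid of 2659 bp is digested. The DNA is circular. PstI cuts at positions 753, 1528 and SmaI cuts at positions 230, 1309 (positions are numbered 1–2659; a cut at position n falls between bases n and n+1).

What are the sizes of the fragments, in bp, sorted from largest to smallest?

Combined cut positions (sorted): 230, 753, 1309, 1528.
Circular molecule, 4 cuts → 4 fragments:
  753 − 230 = 523 bp
  1309 − 753 = 556 bp
  1528 − 1309 = 219 bp
  wrap: 2659 − 1528 + 230 = 1361 bp
Sorted largest to smallest: 1361, 556, 523, 219 bp.

1361, 556, 523, 219 bp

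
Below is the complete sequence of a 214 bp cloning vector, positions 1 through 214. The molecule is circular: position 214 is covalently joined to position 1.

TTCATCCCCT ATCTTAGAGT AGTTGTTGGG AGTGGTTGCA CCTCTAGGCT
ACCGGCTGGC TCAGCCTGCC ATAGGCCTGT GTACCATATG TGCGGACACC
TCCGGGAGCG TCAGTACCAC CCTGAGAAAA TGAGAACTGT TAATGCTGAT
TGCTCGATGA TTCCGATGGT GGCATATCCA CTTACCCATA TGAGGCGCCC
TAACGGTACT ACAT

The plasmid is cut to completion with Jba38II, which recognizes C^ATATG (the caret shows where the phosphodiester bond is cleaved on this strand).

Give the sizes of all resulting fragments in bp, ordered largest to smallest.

112, 102 bp

Jba38II sites (CATATG) start at positions 85, 187.
Jba38II cuts after the first base of each site, so after positions 85, 187.
Circular molecule, 2 cuts → 2 fragments:
  86–187 → 102 bp
  188–214 then 1–85 → 27 + 85 = 112 bp
Sorted largest to smallest: 112, 102 bp.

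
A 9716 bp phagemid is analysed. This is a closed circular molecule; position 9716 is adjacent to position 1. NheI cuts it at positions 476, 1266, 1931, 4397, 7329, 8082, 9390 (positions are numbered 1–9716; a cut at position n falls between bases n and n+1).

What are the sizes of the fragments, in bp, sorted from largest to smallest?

2932, 2466, 1308, 802, 790, 753, 665 bp

Circular molecule, 7 cuts → 7 fragments:
  1266 − 476 = 790 bp
  1931 − 1266 = 665 bp
  4397 − 1931 = 2466 bp
  7329 − 4397 = 2932 bp
  8082 − 7329 = 753 bp
  9390 − 8082 = 1308 bp
  wrap: 9716 − 9390 + 476 = 802 bp
Sorted largest to smallest: 2932, 2466, 1308, 802, 790, 753, 665 bp.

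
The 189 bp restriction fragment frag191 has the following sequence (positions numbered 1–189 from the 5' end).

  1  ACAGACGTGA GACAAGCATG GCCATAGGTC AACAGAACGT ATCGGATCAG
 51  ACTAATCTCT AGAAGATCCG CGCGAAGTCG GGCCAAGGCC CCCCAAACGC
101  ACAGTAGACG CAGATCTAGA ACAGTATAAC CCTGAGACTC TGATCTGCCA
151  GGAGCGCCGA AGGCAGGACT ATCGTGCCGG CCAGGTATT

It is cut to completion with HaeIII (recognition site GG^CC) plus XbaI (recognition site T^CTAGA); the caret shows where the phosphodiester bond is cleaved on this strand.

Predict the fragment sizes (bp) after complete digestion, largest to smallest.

HaeIII sites (GGCC) start at positions 20, 81, 87, 179.
HaeIII cuts after base 2 of each site, so after positions 21, 82, 88, 180.
XbaI sites (TCTAGA) start at positions 58, 115.
XbaI cuts after the first base of each site, so after positions 58, 115.
Combined cut positions: 21, 58, 82, 88, 115, 180.
Linear molecule, 6 cuts → 7 fragments:
  1–21 → 21 bp
  22–58 → 37 bp
  59–82 → 24 bp
  83–88 → 6 bp
  89–115 → 27 bp
  116–180 → 65 bp
  181–189 → 9 bp
Sorted largest to smallest: 65, 37, 27, 24, 21, 9, 6 bp.

65, 37, 27, 24, 21, 9, 6 bp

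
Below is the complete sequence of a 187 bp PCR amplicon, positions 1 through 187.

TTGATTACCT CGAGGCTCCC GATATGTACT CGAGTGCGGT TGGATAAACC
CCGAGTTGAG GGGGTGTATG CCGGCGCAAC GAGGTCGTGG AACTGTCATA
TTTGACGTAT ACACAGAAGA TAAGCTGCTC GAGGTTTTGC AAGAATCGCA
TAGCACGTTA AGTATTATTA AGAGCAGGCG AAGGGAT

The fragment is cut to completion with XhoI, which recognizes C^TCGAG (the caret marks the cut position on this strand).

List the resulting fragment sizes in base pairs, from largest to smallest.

XhoI sites (CTCGAG) start at positions 9, 29, 128.
XhoI cuts after the first base of each site, so after positions 9, 29, 128.
Linear molecule, 3 cuts → 4 fragments:
  1–9 → 9 bp
  10–29 → 20 bp
  30–128 → 99 bp
  129–187 → 59 bp
Sorted largest to smallest: 99, 59, 20, 9 bp.

99, 59, 20, 9 bp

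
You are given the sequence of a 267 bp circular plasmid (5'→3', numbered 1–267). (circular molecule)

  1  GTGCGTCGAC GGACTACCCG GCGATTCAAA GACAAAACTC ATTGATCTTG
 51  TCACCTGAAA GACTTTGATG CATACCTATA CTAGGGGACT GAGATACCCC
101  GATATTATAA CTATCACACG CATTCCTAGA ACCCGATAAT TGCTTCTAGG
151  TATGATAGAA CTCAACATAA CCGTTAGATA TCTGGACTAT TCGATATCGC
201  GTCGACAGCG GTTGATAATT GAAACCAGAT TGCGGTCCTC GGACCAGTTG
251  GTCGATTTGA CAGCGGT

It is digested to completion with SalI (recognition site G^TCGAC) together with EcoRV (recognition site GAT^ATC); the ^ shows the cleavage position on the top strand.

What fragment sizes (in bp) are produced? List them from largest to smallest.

174, 71, 16, 6 bp

SalI sites (GTCGAC) start at positions 5, 201.
SalI cuts after the first base of each site, so after positions 5, 201.
EcoRV sites (GATATC) start at positions 177, 193.
EcoRV cuts after base 3 of each site, so after positions 179, 195.
Combined cut positions: 5, 179, 195, 201.
Circular molecule, 4 cuts → 4 fragments:
  6–179 → 174 bp
  180–195 → 16 bp
  196–201 → 6 bp
  202–267 then 1–5 → 66 + 5 = 71 bp
Sorted largest to smallest: 174, 71, 16, 6 bp.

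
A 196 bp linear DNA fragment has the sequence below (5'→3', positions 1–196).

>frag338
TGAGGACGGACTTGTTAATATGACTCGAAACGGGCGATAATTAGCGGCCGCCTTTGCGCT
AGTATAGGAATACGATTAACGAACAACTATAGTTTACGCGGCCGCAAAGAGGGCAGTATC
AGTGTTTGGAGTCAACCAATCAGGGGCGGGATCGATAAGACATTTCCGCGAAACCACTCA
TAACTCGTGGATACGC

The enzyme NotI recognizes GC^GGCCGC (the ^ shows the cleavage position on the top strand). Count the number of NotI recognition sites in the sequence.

2

GCGGCCGC occurs starting at positions 44, 98.
NotI cuts at 2 sites.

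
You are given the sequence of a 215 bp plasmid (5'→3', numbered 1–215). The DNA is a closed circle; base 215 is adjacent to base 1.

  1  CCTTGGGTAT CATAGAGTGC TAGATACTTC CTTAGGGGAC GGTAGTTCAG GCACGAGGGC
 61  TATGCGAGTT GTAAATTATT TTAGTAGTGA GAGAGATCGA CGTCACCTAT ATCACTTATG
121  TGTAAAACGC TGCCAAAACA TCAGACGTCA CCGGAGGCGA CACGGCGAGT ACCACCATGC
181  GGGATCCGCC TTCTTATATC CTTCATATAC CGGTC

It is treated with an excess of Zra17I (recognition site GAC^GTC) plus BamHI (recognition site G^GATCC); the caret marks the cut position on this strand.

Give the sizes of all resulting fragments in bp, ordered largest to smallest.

Zra17I sites (GACGTC) start at positions 99, 144.
Zra17I cuts after base 3 of each site, so after positions 101, 146.
The BamHI site (GGATCC) starts at position 182.
BamHI cuts after the first base of each site, so after position 182.
Combined cut positions: 101, 146, 182.
Circular molecule, 3 cuts → 3 fragments:
  102–146 → 45 bp
  147–182 → 36 bp
  183–215 then 1–101 → 33 + 101 = 134 bp
Sorted largest to smallest: 134, 45, 36 bp.

134, 45, 36 bp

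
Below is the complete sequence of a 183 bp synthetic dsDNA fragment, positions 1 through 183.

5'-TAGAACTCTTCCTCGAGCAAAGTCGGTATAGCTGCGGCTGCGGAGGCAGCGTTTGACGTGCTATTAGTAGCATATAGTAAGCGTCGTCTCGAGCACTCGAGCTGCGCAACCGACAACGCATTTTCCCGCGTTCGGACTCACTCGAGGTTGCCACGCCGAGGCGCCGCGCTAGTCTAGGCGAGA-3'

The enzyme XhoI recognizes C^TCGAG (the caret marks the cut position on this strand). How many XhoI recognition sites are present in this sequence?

CTCGAG occurs starting at positions 12, 88, 96, 141.
XhoI cuts at 4 sites.

4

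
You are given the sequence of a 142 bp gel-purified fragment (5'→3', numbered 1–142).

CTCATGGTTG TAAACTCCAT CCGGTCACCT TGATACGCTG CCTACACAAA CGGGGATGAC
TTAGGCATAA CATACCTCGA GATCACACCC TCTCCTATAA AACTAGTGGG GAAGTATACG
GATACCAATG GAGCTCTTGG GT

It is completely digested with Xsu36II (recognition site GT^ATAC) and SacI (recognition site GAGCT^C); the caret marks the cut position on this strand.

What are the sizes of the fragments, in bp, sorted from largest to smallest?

115, 20, 7 bp

The Xsu36II site (GTATAC) starts at position 114.
Xsu36II cuts after base 2 of each site, so after position 115.
The SacI site (GAGCTC) starts at position 131.
SacI cuts after base 5 of each site (before the last base), so after position 135.
Combined cut positions: 115, 135.
Linear molecule, 2 cuts → 3 fragments:
  1–115 → 115 bp
  116–135 → 20 bp
  136–142 → 7 bp
Sorted largest to smallest: 115, 20, 7 bp.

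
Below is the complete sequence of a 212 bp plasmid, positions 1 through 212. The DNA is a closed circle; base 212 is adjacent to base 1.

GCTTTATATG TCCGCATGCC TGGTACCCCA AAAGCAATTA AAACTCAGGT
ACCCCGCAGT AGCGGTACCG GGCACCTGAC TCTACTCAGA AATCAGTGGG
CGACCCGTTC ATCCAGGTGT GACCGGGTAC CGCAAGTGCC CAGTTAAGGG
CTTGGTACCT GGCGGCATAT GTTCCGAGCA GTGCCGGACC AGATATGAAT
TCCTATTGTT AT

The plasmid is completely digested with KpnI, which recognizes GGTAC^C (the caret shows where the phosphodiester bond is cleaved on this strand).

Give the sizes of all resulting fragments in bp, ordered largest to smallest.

80, 62, 28, 26, 16 bp

KpnI sites (GGTACC) start at positions 22, 48, 64, 126, 154.
KpnI cuts after base 5 of each site (before the last base), so after positions 26, 52, 68, 130, 158.
Circular molecule, 5 cuts → 5 fragments:
  27–52 → 26 bp
  53–68 → 16 bp
  69–130 → 62 bp
  131–158 → 28 bp
  159–212 then 1–26 → 54 + 26 = 80 bp
Sorted largest to smallest: 80, 62, 28, 26, 16 bp.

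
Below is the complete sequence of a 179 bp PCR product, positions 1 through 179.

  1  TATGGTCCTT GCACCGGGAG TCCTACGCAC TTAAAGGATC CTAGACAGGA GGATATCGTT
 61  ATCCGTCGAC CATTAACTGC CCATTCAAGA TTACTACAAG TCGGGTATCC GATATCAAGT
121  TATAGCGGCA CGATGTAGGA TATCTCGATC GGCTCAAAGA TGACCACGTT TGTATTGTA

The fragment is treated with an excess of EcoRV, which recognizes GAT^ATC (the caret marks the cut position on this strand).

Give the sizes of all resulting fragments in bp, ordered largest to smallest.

EcoRV sites (GATATC) start at positions 52, 111, 139.
EcoRV cuts after base 3 of each site, so after positions 54, 113, 141.
Linear molecule, 3 cuts → 4 fragments:
  1–54 → 54 bp
  55–113 → 59 bp
  114–141 → 28 bp
  142–179 → 38 bp
Sorted largest to smallest: 59, 54, 38, 28 bp.

59, 54, 38, 28 bp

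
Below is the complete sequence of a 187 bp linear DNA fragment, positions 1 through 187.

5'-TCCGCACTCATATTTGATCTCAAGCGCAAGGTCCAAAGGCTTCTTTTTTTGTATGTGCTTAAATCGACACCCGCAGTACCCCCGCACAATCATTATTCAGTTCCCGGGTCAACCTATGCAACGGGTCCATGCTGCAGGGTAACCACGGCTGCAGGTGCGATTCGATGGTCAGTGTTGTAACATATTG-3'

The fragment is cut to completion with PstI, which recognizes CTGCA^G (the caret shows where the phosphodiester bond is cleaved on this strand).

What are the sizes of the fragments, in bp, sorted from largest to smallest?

PstI sites (CTGCAG) start at positions 132, 149.
PstI cuts after base 5 of each site (before the last base), so after positions 136, 153.
Linear molecule, 2 cuts → 3 fragments:
  1–136 → 136 bp
  137–153 → 17 bp
  154–187 → 34 bp
Sorted largest to smallest: 136, 34, 17 bp.

136, 34, 17 bp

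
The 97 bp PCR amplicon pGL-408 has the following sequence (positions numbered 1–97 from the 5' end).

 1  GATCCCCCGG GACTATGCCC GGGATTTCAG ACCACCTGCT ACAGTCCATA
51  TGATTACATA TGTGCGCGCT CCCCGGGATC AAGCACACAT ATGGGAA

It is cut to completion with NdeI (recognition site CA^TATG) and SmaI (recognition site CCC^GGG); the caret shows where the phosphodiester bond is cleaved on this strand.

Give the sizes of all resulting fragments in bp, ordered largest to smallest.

NdeI sites (CATATG) start at positions 47, 57, 88.
NdeI cuts after base 2 of each site, so after positions 48, 58, 89.
SmaI sites (CCCGGG) start at positions 6, 18, 72.
SmaI cuts after base 3 of each site, so after positions 8, 20, 74.
Combined cut positions: 8, 20, 48, 58, 74, 89.
Linear molecule, 6 cuts → 7 fragments:
  1–8 → 8 bp
  9–20 → 12 bp
  21–48 → 28 bp
  49–58 → 10 bp
  59–74 → 16 bp
  75–89 → 15 bp
  90–97 → 8 bp
Sorted largest to smallest: 28, 16, 15, 12, 10, 8, 8 bp.

28, 16, 15, 12, 10, 8, 8 bp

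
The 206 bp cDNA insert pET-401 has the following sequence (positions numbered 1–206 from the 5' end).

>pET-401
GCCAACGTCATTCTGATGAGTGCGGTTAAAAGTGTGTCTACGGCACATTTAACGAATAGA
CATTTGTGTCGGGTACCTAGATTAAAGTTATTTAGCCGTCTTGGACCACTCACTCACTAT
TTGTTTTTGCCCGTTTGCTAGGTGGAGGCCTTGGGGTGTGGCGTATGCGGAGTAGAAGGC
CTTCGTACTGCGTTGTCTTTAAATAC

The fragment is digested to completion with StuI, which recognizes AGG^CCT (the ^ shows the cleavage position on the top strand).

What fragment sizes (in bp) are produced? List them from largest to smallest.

148, 31, 27 bp

StuI sites (AGGCCT) start at positions 146, 177.
StuI cuts after base 3 of each site, so after positions 148, 179.
Linear molecule, 2 cuts → 3 fragments:
  1–148 → 148 bp
  149–179 → 31 bp
  180–206 → 27 bp
Sorted largest to smallest: 148, 31, 27 bp.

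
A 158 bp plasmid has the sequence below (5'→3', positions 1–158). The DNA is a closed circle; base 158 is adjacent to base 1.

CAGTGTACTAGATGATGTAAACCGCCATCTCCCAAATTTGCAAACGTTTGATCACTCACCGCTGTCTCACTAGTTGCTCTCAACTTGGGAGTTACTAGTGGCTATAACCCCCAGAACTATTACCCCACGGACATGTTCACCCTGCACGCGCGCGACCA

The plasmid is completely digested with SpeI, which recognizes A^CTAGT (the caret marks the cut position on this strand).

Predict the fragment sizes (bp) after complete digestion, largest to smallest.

133, 25 bp

SpeI sites (ACTAGT) start at positions 69, 94.
SpeI cuts after the first base of each site, so after positions 69, 94.
Circular molecule, 2 cuts → 2 fragments:
  70–94 → 25 bp
  95–158 then 1–69 → 64 + 69 = 133 bp
Sorted largest to smallest: 133, 25 bp.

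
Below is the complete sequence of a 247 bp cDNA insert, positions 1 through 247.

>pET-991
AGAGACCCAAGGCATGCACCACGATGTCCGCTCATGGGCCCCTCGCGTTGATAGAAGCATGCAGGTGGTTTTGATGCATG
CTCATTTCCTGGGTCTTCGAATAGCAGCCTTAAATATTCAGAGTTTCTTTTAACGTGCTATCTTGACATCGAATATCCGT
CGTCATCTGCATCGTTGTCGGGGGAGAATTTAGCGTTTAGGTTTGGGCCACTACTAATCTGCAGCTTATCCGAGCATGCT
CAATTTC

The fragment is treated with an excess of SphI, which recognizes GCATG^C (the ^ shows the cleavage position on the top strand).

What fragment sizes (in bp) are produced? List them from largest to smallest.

158, 45, 19, 16, 9 bp

SphI sites (GCATGC) start at positions 12, 57, 76, 234.
SphI cuts after base 5 of each site (before the last base), so after positions 16, 61, 80, 238.
Linear molecule, 4 cuts → 5 fragments:
  1–16 → 16 bp
  17–61 → 45 bp
  62–80 → 19 bp
  81–238 → 158 bp
  239–247 → 9 bp
Sorted largest to smallest: 158, 45, 19, 16, 9 bp.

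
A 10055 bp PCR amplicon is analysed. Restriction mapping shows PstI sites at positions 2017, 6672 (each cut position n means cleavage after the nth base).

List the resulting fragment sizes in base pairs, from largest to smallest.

4655, 3383, 2017 bp

Linear molecule, 2 cuts → 3 fragments:
  2017 − 0 = 2017 bp
  6672 − 2017 = 4655 bp
  10055 − 6672 = 3383 bp
Sorted largest to smallest: 4655, 3383, 2017 bp.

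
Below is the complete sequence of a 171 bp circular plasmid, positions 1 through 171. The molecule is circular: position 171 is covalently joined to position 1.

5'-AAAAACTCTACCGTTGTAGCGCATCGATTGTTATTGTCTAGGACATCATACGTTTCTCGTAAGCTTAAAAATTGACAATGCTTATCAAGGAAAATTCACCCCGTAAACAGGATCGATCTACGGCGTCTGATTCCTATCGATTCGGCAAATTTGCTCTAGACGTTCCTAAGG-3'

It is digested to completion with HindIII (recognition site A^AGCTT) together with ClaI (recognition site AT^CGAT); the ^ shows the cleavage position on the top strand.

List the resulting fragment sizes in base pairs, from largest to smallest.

The HindIII site (AAGCTT) starts at position 61.
HindIII cuts after the first base of each site, so after position 61.
ClaI sites (ATCGAT) start at positions 23, 112, 136.
ClaI cuts after base 2 of each site, so after positions 24, 113, 137.
Combined cut positions: 24, 61, 113, 137.
Circular molecule, 4 cuts → 4 fragments:
  25–61 → 37 bp
  62–113 → 52 bp
  114–137 → 24 bp
  138–171 then 1–24 → 34 + 24 = 58 bp
Sorted largest to smallest: 58, 52, 37, 24 bp.

58, 52, 37, 24 bp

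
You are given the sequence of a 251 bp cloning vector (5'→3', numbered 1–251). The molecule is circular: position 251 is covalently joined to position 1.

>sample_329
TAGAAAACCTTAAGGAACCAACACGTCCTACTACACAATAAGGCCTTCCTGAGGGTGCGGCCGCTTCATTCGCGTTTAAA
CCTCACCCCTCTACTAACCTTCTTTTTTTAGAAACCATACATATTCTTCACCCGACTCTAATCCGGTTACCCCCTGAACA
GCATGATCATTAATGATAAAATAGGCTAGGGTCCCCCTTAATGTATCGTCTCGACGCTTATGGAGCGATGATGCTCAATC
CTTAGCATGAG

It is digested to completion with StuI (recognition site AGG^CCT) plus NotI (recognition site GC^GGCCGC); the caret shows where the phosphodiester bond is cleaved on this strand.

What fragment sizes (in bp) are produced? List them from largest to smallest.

The StuI site (AGGCCT) starts at position 41.
StuI cuts after base 3 of each site, so after position 43.
The NotI site (GCGGCCGC) starts at position 57.
NotI cuts after base 2 of each site, so after position 58.
Combined cut positions: 43, 58.
Circular molecule, 2 cuts → 2 fragments:
  44–58 → 15 bp
  59–251 then 1–43 → 193 + 43 = 236 bp
Sorted largest to smallest: 236, 15 bp.

236, 15 bp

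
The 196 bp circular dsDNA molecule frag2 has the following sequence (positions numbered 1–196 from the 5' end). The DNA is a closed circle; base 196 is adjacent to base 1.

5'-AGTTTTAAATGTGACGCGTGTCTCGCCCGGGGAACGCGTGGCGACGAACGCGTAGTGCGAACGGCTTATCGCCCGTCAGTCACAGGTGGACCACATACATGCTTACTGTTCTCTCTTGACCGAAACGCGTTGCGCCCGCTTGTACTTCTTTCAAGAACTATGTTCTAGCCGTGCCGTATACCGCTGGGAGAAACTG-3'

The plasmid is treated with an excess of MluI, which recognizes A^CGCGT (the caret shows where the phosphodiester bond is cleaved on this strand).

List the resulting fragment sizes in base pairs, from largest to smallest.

MluI sites (ACGCGT) start at positions 14, 34, 48, 125.
MluI cuts after the first base of each site, so after positions 14, 34, 48, 125.
Circular molecule, 4 cuts → 4 fragments:
  15–34 → 20 bp
  35–48 → 14 bp
  49–125 → 77 bp
  126–196 then 1–14 → 71 + 14 = 85 bp
Sorted largest to smallest: 85, 77, 20, 14 bp.

85, 77, 20, 14 bp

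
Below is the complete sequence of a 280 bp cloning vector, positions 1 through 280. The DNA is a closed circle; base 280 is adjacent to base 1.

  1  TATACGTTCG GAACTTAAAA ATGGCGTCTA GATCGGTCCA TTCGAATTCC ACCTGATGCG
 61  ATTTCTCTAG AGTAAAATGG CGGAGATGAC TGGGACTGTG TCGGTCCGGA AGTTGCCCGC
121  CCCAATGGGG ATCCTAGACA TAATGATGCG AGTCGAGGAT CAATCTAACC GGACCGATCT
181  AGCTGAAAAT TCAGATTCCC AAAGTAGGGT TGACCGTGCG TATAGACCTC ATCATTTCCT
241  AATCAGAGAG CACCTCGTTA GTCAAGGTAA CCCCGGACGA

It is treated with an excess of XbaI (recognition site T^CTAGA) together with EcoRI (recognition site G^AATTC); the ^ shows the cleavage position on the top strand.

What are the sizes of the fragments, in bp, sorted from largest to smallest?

241, 22, 17 bp

XbaI sites (TCTAGA) start at positions 27, 66.
XbaI cuts after the first base of each site, so after positions 27, 66.
The EcoRI site (GAATTC) starts at position 44.
EcoRI cuts after the first base of each site, so after position 44.
Combined cut positions: 27, 44, 66.
Circular molecule, 3 cuts → 3 fragments:
  28–44 → 17 bp
  45–66 → 22 bp
  67–280 then 1–27 → 214 + 27 = 241 bp
Sorted largest to smallest: 241, 22, 17 bp.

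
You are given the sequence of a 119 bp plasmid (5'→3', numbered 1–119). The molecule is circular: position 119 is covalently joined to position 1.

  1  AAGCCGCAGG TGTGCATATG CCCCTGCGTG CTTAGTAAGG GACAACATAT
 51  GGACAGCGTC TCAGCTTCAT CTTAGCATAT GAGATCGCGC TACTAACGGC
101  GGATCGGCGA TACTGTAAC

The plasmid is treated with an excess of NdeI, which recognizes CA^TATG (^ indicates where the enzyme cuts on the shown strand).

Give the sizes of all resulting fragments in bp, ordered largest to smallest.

NdeI sites (CATATG) start at positions 15, 46, 76.
NdeI cuts after base 2 of each site, so after positions 16, 47, 77.
Circular molecule, 3 cuts → 3 fragments:
  17–47 → 31 bp
  48–77 → 30 bp
  78–119 then 1–16 → 42 + 16 = 58 bp
Sorted largest to smallest: 58, 31, 30 bp.

58, 31, 30 bp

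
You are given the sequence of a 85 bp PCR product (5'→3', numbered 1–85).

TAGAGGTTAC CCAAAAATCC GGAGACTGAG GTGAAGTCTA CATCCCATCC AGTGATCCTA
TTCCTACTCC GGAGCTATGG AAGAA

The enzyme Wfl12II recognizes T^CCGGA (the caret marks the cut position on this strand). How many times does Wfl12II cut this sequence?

2

TCCGGA occurs starting at positions 18, 68.
Wfl12II cuts at 2 sites.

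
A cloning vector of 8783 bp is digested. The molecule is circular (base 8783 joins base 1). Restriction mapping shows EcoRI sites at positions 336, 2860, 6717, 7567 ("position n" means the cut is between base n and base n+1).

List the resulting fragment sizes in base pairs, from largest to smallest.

Circular molecule, 4 cuts → 4 fragments:
  2860 − 336 = 2524 bp
  6717 − 2860 = 3857 bp
  7567 − 6717 = 850 bp
  wrap: 8783 − 7567 + 336 = 1552 bp
Sorted largest to smallest: 3857, 2524, 1552, 850 bp.

3857, 2524, 1552, 850 bp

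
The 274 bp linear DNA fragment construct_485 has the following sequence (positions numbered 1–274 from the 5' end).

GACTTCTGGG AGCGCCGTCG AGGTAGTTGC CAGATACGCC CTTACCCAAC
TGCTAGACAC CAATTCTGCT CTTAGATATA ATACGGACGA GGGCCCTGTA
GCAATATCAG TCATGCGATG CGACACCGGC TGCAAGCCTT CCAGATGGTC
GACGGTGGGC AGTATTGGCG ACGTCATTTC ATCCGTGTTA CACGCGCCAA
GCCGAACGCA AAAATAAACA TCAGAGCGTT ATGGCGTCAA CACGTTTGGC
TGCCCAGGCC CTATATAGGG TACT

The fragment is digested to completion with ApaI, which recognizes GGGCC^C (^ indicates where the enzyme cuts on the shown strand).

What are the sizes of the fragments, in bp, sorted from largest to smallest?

The ApaI site (GGGCCC) starts at position 91.
ApaI cuts after base 5 of each site (before the last base), so after position 95.
Linear molecule, 1 cut → 2 fragments:
  1–95 → 95 bp
  96–274 → 179 bp
Sorted largest to smallest: 179, 95 bp.

179, 95 bp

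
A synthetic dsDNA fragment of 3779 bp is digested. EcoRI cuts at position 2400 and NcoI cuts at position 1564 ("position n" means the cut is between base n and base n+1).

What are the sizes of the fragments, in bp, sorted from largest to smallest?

Combined cut positions (sorted): 1564, 2400.
Linear molecule, 2 cuts → 3 fragments:
  1564 − 0 = 1564 bp
  2400 − 1564 = 836 bp
  3779 − 2400 = 1379 bp
Sorted largest to smallest: 1564, 1379, 836 bp.

1564, 1379, 836 bp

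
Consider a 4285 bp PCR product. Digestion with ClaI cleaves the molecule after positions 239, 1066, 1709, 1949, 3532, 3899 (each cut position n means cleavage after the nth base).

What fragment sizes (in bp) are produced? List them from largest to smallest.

Linear molecule, 6 cuts → 7 fragments:
  239 − 0 = 239 bp
  1066 − 239 = 827 bp
  1709 − 1066 = 643 bp
  1949 − 1709 = 240 bp
  3532 − 1949 = 1583 bp
  3899 − 3532 = 367 bp
  4285 − 3899 = 386 bp
Sorted largest to smallest: 1583, 827, 643, 386, 367, 240, 239 bp.

1583, 827, 643, 386, 367, 240, 239 bp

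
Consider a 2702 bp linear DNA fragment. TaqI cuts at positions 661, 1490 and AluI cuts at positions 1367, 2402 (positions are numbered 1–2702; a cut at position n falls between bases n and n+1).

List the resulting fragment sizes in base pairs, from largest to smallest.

Combined cut positions (sorted): 661, 1367, 1490, 2402.
Linear molecule, 4 cuts → 5 fragments:
  661 − 0 = 661 bp
  1367 − 661 = 706 bp
  1490 − 1367 = 123 bp
  2402 − 1490 = 912 bp
  2702 − 2402 = 300 bp
Sorted largest to smallest: 912, 706, 661, 300, 123 bp.

912, 706, 661, 300, 123 bp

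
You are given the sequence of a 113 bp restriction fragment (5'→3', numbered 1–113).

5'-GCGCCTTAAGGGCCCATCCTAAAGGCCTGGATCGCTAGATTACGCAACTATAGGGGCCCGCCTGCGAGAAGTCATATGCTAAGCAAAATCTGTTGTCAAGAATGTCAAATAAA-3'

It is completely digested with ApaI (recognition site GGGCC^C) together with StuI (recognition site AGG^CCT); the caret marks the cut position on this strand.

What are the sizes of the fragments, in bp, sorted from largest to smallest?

ApaI sites (GGGCCC) start at positions 10, 54.
ApaI cuts after base 5 of each site (before the last base), so after positions 14, 58.
The StuI site (AGGCCT) starts at position 23.
StuI cuts after base 3 of each site, so after position 25.
Combined cut positions: 14, 25, 58.
Linear molecule, 3 cuts → 4 fragments:
  1–14 → 14 bp
  15–25 → 11 bp
  26–58 → 33 bp
  59–113 → 55 bp
Sorted largest to smallest: 55, 33, 14, 11 bp.

55, 33, 14, 11 bp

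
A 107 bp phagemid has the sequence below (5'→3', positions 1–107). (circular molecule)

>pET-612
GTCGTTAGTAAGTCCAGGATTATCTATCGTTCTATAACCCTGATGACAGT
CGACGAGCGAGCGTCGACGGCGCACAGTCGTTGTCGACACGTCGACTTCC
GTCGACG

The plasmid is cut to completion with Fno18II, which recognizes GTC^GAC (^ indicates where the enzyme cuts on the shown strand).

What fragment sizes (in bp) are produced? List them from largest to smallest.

Fno18II sites (GTCGAC) start at positions 49, 63, 83, 91, 101.
Fno18II cuts after base 3 of each site, so after positions 51, 65, 85, 93, 103.
Circular molecule, 5 cuts → 5 fragments:
  52–65 → 14 bp
  66–85 → 20 bp
  86–93 → 8 bp
  94–103 → 10 bp
  104–107 then 1–51 → 4 + 51 = 55 bp
Sorted largest to smallest: 55, 20, 14, 10, 8 bp.

55, 20, 14, 10, 8 bp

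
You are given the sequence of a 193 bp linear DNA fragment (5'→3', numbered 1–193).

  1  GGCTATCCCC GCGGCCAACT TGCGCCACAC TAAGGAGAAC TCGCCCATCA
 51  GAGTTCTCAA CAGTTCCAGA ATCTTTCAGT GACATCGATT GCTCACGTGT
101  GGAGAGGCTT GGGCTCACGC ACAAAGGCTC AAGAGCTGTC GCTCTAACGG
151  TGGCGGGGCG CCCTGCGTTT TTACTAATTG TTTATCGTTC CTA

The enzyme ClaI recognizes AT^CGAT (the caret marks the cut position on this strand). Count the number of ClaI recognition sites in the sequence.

1

ATCGAT occurs starting at position 84.
ClaI cuts at 1 site.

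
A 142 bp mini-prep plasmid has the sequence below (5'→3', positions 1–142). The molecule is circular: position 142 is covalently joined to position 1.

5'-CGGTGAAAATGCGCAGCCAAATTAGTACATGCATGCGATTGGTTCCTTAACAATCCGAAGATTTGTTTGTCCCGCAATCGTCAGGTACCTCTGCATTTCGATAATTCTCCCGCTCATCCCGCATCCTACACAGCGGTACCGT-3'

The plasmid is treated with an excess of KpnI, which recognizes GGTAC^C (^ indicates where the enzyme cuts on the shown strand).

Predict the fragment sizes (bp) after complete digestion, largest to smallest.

KpnI sites (GGTACC) start at positions 84, 135.
KpnI cuts after base 5 of each site (before the last base), so after positions 88, 139.
Circular molecule, 2 cuts → 2 fragments:
  89–139 → 51 bp
  140–142 then 1–88 → 3 + 88 = 91 bp
Sorted largest to smallest: 91, 51 bp.

91, 51 bp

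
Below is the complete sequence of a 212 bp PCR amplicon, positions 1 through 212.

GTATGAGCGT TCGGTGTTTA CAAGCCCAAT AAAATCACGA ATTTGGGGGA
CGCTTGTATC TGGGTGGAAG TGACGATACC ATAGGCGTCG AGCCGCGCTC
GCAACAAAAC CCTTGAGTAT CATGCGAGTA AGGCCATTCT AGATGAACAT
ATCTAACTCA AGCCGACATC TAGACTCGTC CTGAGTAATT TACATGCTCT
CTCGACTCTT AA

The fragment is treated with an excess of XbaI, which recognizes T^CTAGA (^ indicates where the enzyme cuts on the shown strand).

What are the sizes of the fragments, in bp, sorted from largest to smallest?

138, 43, 31 bp

XbaI sites (TCTAGA) start at positions 138, 169.
XbaI cuts after the first base of each site, so after positions 138, 169.
Linear molecule, 2 cuts → 3 fragments:
  1–138 → 138 bp
  139–169 → 31 bp
  170–212 → 43 bp
Sorted largest to smallest: 138, 43, 31 bp.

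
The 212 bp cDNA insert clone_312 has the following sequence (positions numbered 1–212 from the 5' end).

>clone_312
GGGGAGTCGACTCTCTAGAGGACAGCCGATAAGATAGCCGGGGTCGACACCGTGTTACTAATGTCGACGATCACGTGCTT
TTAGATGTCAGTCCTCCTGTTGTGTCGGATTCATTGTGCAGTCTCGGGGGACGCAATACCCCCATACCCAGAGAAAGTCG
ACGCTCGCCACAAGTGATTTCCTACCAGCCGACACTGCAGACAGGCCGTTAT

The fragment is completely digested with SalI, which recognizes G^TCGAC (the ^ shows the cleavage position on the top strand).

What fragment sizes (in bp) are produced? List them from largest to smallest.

94, 55, 37, 20, 6 bp

SalI sites (GTCGAC) start at positions 6, 43, 63, 157.
SalI cuts after the first base of each site, so after positions 6, 43, 63, 157.
Linear molecule, 4 cuts → 5 fragments:
  1–6 → 6 bp
  7–43 → 37 bp
  44–63 → 20 bp
  64–157 → 94 bp
  158–212 → 55 bp
Sorted largest to smallest: 94, 55, 37, 20, 6 bp.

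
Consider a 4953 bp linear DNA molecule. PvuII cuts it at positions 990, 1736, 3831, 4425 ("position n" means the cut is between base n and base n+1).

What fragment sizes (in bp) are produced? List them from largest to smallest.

Linear molecule, 4 cuts → 5 fragments:
  990 − 0 = 990 bp
  1736 − 990 = 746 bp
  3831 − 1736 = 2095 bp
  4425 − 3831 = 594 bp
  4953 − 4425 = 528 bp
Sorted largest to smallest: 2095, 990, 746, 594, 528 bp.

2095, 990, 746, 594, 528 bp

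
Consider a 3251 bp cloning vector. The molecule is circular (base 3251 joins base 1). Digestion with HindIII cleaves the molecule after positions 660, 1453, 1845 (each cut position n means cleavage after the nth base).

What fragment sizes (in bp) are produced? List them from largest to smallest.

Circular molecule, 3 cuts → 3 fragments:
  1453 − 660 = 793 bp
  1845 − 1453 = 392 bp
  wrap: 3251 − 1845 + 660 = 2066 bp
Sorted largest to smallest: 2066, 793, 392 bp.

2066, 793, 392 bp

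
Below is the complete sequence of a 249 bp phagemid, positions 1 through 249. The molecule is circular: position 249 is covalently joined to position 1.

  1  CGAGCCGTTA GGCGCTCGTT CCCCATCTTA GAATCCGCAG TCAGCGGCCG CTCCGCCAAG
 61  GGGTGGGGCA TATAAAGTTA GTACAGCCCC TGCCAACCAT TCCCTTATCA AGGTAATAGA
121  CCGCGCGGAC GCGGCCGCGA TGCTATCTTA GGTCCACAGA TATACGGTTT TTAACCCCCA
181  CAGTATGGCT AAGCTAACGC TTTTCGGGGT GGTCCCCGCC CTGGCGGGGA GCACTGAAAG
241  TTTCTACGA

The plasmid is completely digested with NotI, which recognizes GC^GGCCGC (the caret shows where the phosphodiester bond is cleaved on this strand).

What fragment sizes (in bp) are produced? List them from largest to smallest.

162, 87 bp

NotI sites (GCGGCCGC) start at positions 44, 131.
NotI cuts after base 2 of each site, so after positions 45, 132.
Circular molecule, 2 cuts → 2 fragments:
  46–132 → 87 bp
  133–249 then 1–45 → 117 + 45 = 162 bp
Sorted largest to smallest: 162, 87 bp.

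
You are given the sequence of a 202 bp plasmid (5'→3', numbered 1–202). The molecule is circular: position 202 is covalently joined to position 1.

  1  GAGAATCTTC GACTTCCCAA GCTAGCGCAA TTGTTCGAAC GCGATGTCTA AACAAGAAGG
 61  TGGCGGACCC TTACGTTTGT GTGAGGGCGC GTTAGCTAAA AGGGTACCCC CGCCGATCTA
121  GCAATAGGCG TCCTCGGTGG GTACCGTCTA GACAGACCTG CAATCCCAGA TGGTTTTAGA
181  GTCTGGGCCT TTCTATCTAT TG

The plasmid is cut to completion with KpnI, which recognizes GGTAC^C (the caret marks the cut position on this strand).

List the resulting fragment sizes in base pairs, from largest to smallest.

KpnI sites (GGTACC) start at positions 103, 140.
KpnI cuts after base 5 of each site (before the last base), so after positions 107, 144.
Circular molecule, 2 cuts → 2 fragments:
  108–144 → 37 bp
  145–202 then 1–107 → 58 + 107 = 165 bp
Sorted largest to smallest: 165, 37 bp.

165, 37 bp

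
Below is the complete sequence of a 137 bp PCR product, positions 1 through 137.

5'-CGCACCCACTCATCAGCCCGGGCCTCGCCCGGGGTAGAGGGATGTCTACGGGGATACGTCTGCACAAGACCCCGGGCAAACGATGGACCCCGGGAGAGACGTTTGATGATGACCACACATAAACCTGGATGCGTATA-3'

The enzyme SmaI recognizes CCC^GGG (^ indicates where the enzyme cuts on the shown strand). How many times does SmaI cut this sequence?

CCCGGG occurs starting at positions 17, 28, 71, 89.
SmaI cuts at 4 sites.

4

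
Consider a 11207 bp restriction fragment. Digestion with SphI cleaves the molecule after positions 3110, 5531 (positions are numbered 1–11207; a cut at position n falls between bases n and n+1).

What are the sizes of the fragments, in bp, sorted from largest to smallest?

Linear molecule, 2 cuts → 3 fragments:
  3110 − 0 = 3110 bp
  5531 − 3110 = 2421 bp
  11207 − 5531 = 5676 bp
Sorted largest to smallest: 5676, 3110, 2421 bp.

5676, 3110, 2421 bp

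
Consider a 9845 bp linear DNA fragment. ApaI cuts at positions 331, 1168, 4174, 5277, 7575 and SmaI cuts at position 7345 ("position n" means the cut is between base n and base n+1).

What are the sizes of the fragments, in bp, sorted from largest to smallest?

Combined cut positions (sorted): 331, 1168, 4174, 5277, 7345, 7575.
Linear molecule, 6 cuts → 7 fragments:
  331 − 0 = 331 bp
  1168 − 331 = 837 bp
  4174 − 1168 = 3006 bp
  5277 − 4174 = 1103 bp
  7345 − 5277 = 2068 bp
  7575 − 7345 = 230 bp
  9845 − 7575 = 2270 bp
Sorted largest to smallest: 3006, 2270, 2068, 1103, 837, 331, 230 bp.

3006, 2270, 2068, 1103, 837, 331, 230 bp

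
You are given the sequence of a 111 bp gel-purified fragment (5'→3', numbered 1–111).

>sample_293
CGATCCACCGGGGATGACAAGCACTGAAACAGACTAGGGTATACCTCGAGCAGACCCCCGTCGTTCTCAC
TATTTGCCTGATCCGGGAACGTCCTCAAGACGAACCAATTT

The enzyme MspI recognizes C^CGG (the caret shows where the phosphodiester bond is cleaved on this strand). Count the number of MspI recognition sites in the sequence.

CCGG occurs starting at positions 8, 83.
MspI cuts at 2 sites.

2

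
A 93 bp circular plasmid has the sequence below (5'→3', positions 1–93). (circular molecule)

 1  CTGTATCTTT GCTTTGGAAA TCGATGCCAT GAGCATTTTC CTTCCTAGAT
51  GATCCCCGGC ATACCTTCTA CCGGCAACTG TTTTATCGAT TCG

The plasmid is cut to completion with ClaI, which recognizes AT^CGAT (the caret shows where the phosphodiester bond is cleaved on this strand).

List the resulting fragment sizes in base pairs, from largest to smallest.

ClaI sites (ATCGAT) start at positions 20, 85.
ClaI cuts after base 2 of each site, so after positions 21, 86.
Circular molecule, 2 cuts → 2 fragments:
  22–86 → 65 bp
  87–93 then 1–21 → 7 + 21 = 28 bp
Sorted largest to smallest: 65, 28 bp.

65, 28 bp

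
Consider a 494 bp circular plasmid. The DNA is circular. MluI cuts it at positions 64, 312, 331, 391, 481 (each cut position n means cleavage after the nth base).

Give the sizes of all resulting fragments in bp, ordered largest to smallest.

248, 90, 77, 60, 19 bp

Circular molecule, 5 cuts → 5 fragments:
  312 − 64 = 248 bp
  331 − 312 = 19 bp
  391 − 331 = 60 bp
  481 − 391 = 90 bp
  wrap: 494 − 481 + 64 = 77 bp
Sorted largest to smallest: 248, 90, 77, 60, 19 bp.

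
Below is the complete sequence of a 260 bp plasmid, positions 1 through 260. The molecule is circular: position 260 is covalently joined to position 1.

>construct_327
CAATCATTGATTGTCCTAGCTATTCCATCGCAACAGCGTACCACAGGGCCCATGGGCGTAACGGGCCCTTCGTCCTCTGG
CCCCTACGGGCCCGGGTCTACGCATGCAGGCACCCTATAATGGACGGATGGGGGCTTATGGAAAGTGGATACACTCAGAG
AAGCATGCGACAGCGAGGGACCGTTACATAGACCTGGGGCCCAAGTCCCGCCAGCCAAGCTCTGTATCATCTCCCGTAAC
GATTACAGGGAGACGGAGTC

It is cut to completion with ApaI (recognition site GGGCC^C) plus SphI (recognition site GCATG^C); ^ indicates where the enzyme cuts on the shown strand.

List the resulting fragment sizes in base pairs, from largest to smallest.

ApaI sites (GGGCCC) start at positions 46, 63, 88, 197.
ApaI cuts after base 5 of each site (before the last base), so after positions 50, 67, 92, 201.
SphI sites (GCATGC) start at positions 102, 163.
SphI cuts after base 5 of each site (before the last base), so after positions 106, 167.
Combined cut positions: 50, 67, 92, 106, 167, 201.
Circular molecule, 6 cuts → 6 fragments:
  51–67 → 17 bp
  68–92 → 25 bp
  93–106 → 14 bp
  107–167 → 61 bp
  168–201 → 34 bp
  202–260 then 1–50 → 59 + 50 = 109 bp
Sorted largest to smallest: 109, 61, 34, 25, 17, 14 bp.

109, 61, 34, 25, 17, 14 bp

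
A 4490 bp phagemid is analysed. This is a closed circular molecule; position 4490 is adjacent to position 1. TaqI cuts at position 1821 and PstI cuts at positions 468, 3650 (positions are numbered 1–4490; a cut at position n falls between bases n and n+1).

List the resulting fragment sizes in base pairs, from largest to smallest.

1829, 1353, 1308 bp

Combined cut positions (sorted): 468, 1821, 3650.
Circular molecule, 3 cuts → 3 fragments:
  1821 − 468 = 1353 bp
  3650 − 1821 = 1829 bp
  wrap: 4490 − 3650 + 468 = 1308 bp
Sorted largest to smallest: 1829, 1353, 1308 bp.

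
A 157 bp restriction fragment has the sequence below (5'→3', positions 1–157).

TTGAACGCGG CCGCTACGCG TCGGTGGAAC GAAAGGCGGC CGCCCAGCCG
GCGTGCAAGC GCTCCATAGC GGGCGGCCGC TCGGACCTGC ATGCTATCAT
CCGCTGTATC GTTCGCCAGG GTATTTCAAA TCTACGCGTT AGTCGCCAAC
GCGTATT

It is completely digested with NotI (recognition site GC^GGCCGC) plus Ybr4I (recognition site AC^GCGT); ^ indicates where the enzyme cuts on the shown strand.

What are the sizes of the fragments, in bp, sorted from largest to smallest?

NotI sites (GCGGCCGC) start at positions 7, 36, 73.
NotI cuts after base 2 of each site, so after positions 8, 37, 74.
Ybr4I sites (ACGCGT) start at positions 16, 134, 149.
Ybr4I cuts after base 2 of each site, so after positions 17, 135, 150.
Combined cut positions: 8, 17, 37, 74, 135, 150.
Linear molecule, 6 cuts → 7 fragments:
  1–8 → 8 bp
  9–17 → 9 bp
  18–37 → 20 bp
  38–74 → 37 bp
  75–135 → 61 bp
  136–150 → 15 bp
  151–157 → 7 bp
Sorted largest to smallest: 61, 37, 20, 15, 9, 8, 7 bp.

61, 37, 20, 15, 9, 8, 7 bp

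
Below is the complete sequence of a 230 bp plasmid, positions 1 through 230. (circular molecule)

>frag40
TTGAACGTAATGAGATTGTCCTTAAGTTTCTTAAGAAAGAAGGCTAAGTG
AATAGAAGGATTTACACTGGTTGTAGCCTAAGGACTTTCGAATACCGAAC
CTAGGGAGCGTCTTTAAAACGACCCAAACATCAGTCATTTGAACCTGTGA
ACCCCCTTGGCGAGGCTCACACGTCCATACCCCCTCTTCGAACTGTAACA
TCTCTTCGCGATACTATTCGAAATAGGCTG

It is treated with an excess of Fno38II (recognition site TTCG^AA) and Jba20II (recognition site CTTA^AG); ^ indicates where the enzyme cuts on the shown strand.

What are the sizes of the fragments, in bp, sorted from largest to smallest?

100, 57, 34, 30, 9 bp

Fno38II sites (TTCGAA) start at positions 87, 187, 217.
Fno38II cuts after base 4 of each site, so after positions 90, 190, 220.
Jba20II sites (CTTAAG) start at positions 21, 30.
Jba20II cuts after base 4 of each site, so after positions 24, 33.
Combined cut positions: 24, 33, 90, 190, 220.
Circular molecule, 5 cuts → 5 fragments:
  25–33 → 9 bp
  34–90 → 57 bp
  91–190 → 100 bp
  191–220 → 30 bp
  221–230 then 1–24 → 10 + 24 = 34 bp
Sorted largest to smallest: 100, 57, 34, 30, 9 bp.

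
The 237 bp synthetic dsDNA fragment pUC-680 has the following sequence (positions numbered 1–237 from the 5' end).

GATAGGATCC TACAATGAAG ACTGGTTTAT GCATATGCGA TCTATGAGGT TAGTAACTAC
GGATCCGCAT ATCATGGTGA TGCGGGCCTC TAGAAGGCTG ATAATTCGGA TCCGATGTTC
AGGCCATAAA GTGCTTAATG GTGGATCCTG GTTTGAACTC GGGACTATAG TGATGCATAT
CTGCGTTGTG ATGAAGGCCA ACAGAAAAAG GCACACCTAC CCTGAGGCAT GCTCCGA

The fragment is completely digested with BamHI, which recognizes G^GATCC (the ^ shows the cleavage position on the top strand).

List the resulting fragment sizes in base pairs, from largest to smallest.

94, 56, 47, 35, 5 bp

BamHI sites (GGATCC) start at positions 5, 61, 108, 143.
BamHI cuts after the first base of each site, so after positions 5, 61, 108, 143.
Linear molecule, 4 cuts → 5 fragments:
  1–5 → 5 bp
  6–61 → 56 bp
  62–108 → 47 bp
  109–143 → 35 bp
  144–237 → 94 bp
Sorted largest to smallest: 94, 56, 47, 35, 5 bp.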